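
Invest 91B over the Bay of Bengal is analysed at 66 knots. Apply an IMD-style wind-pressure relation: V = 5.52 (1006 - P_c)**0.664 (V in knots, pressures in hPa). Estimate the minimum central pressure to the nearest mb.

964 mb

ΔP = (V / 5.52)^(1/0.664) = (66/5.52)^1.506.
66/5.52 = 11.957; 11.957^1.506 ≈ 41.97 mb.
P_c = 1006 − 41.97 = 964.03 ≈ 964 mb.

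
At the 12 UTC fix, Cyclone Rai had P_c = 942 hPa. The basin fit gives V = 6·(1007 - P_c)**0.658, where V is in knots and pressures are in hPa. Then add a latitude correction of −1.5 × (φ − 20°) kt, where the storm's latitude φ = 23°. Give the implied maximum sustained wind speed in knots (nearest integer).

ΔP = 1007 − 942 = 65 hPa.
65^0.658 ≈ 15.592.
V ≈ 6 × 15.592 ≈ 93.6 kt.
Latitude correction: −1.5 × (23 − 20) = -4.5 kt.
Corrected V ≈ 89.1 kt → 89 kt.

89 kt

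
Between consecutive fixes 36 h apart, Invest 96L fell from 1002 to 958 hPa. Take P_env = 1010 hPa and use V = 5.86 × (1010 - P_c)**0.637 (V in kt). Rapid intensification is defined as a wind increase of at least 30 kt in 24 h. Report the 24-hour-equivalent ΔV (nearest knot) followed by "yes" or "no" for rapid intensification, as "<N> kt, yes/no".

34 kt, yes

V₁: ΔP = 8, V ≈ 5.86 × 8^0.637 ≈ 22.04 kt.
V₂: ΔP = 52, V ≈ 5.86 × 52^0.637 ≈ 72.61 kt.
ΔV over 36 h = 50.57 kt → 24 h equivalent = 50.57 × 24/36 ≈ 33.71 kt.
34 kt ≥ 30 kt ⇒ rapid intensification.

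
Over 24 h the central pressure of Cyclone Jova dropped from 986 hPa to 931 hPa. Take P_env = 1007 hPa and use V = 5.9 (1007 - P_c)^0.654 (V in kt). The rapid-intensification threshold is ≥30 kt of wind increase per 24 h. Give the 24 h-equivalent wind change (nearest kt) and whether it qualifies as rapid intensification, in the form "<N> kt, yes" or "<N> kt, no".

V₁: ΔP = 21, V ≈ 5.9 × 21^0.654 ≈ 43.21 kt.
V₂: ΔP = 76, V ≈ 5.9 × 76^0.654 ≈ 100.21 kt.
ΔV over 24 h = 57.00 kt → 24 h equivalent = 57.00 × 24/24 ≈ 57.00 kt.
57 kt ≥ 30 kt ⇒ rapid intensification.

57 kt, yes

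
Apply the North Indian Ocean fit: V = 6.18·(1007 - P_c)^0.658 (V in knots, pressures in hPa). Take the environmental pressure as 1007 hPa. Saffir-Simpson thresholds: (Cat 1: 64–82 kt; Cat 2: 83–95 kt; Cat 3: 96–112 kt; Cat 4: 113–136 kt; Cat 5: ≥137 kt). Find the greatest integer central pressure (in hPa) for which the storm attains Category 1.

972 hPa

Category 1 begins at V = 64 kt.
Required ΔP = (64/6.18)^(1/0.658) = 10.356^1.520 ≈ 34.90 hPa.
P_c ≤ 1007 − 34.90 = 972.10, so the highest integer P_c is 972 hPa.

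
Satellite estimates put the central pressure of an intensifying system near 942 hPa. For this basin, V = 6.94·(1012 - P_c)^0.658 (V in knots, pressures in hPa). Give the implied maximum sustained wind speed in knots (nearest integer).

ΔP = 1012 − 942 = 70 hPa.
70^0.658 ≈ 16.371.
V ≈ 6.94 × 16.371 ≈ 113.6 kt.

114 kt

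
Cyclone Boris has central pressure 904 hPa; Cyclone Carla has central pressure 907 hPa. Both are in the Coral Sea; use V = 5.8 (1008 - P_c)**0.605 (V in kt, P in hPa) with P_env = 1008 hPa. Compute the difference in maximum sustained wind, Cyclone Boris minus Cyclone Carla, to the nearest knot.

Cyclone Boris: ΔP = 104; V ≈ 5.8 × 104^0.605 ≈ 96.32 kt.
Cyclone Carla: ΔP = 101; V ≈ 5.8 × 101^0.605 ≈ 94.63 kt.
Difference ≈ 96.32 − 94.63 = 1.69 → 2 kt.

2 kt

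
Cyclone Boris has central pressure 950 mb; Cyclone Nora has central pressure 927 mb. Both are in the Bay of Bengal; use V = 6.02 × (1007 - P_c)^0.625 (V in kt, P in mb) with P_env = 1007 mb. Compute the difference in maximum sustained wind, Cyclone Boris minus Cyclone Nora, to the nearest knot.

-18 kt

Cyclone Boris: ΔP = 57; V ≈ 6.02 × 57^0.625 ≈ 75.34 kt.
Cyclone Nora: ΔP = 80; V ≈ 6.02 × 80^0.625 ≈ 93.12 kt.
Difference ≈ 75.34 − 93.12 = -17.78 → -18 kt.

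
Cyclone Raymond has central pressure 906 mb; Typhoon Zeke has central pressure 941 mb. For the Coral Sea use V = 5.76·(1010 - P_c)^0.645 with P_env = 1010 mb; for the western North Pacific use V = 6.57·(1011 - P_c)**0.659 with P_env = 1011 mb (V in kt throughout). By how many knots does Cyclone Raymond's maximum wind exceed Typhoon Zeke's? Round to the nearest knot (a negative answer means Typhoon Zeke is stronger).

Cyclone Raymond: ΔP = 104; V ≈ 5.76 × 104^0.645 ≈ 115.19 kt.
Typhoon Zeke: ΔP = 70; V ≈ 6.57 × 70^0.659 ≈ 108.02 kt.
Difference ≈ 115.19 − 108.02 = 7.17 → 7 kt.

7 kt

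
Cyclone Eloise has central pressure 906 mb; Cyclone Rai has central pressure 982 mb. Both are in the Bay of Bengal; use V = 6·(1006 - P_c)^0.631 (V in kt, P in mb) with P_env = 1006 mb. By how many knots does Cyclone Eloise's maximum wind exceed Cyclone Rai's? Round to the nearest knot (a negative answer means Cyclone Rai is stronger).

Cyclone Eloise: ΔP = 100; V ≈ 6 × 100^0.631 ≈ 109.69 kt.
Cyclone Rai: ΔP = 24; V ≈ 6 × 24^0.631 ≈ 44.57 kt.
Difference ≈ 109.69 − 44.57 = 65.12 → 65 kt.

65 kt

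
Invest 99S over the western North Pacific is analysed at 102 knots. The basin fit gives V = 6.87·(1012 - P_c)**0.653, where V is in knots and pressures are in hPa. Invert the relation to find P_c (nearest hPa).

950 hPa

ΔP = (V / 6.87)^(1/0.653) = (102/6.87)^1.531.
102/6.87 = 14.847; 14.847^1.531 ≈ 62.27 hPa.
P_c = 1012 − 62.27 = 949.73 ≈ 950 hPa.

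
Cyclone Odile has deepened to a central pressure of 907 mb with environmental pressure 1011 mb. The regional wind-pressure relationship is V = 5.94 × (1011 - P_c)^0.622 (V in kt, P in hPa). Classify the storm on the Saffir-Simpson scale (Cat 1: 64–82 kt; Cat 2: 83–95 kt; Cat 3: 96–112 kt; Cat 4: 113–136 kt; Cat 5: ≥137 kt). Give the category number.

ΔP = 1011 − 907 = 104 mb.
V ≈ 5.94 × 104^0.622 = 5.94 × 17.97 ≈ 107 kt.
107 kt falls in the Category 3 band.

3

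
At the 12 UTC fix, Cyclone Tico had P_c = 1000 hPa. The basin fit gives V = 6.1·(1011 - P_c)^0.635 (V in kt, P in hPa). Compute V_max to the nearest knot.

28 kt

ΔP = 1011 − 1000 = 11 hPa.
11^0.635 ≈ 4.584.
V ≈ 6.1 × 4.584 ≈ 28.0 kt.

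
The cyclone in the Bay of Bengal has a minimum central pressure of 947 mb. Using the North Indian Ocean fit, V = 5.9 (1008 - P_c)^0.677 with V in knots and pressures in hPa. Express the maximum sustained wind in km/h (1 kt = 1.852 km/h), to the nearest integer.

177 km/h

ΔP = 1008 − 947 = 61 mb.
V ≈ 5.9 × 61^0.677 = 5.9 × 16.168 ≈ 95.394 kt.
95.394 × 1.852 ≈ 176.67 km/h → 177 km/h.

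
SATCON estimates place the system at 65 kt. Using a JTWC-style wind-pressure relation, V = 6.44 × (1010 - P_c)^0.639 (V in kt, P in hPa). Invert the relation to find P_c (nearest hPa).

ΔP = (V / 6.44)^(1/0.639) = (65/6.44)^1.565.
65/6.44 = 10.093; 10.093^1.565 ≈ 37.26 hPa.
P_c = 1010 − 37.26 = 972.74 ≈ 973 hPa.

973 hPa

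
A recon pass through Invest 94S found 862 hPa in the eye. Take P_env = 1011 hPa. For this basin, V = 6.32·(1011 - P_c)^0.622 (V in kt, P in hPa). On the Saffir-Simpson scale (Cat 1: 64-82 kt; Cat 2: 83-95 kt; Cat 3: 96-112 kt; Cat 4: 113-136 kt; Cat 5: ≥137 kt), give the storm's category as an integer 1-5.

5

ΔP = 1011 − 862 = 149 hPa.
V ≈ 6.32 × 149^0.622 = 6.32 × 22.48 ≈ 142 kt.
142 kt falls in the Category 5 band.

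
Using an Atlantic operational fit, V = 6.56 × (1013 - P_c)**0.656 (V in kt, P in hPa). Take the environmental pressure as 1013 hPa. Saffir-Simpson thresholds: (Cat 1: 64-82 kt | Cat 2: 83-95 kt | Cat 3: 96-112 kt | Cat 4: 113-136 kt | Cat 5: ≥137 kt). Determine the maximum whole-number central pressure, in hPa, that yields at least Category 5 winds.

Category 5 begins at V = 137 kt.
Required ΔP = (137/6.56)^(1/0.656) = 20.884^1.524 ≈ 102.78 hPa.
P_c ≤ 1013 − 102.78 = 910.22, so the highest integer P_c is 910 hPa.

910 hPa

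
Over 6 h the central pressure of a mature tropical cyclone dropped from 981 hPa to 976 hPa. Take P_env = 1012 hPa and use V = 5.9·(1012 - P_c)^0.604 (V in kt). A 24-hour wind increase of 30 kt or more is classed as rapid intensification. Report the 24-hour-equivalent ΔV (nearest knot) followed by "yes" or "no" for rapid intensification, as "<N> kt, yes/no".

18 kt, no

V₁: ΔP = 31, V ≈ 5.9 × 31^0.604 ≈ 46.95 kt.
V₂: ΔP = 36, V ≈ 5.9 × 36^0.604 ≈ 51.39 kt.
ΔV over 6 h = 4.44 kt → 24 h equivalent = 4.44 × 24/6 ≈ 17.76 kt.
18 kt < 30 kt ⇒ not rapid intensification.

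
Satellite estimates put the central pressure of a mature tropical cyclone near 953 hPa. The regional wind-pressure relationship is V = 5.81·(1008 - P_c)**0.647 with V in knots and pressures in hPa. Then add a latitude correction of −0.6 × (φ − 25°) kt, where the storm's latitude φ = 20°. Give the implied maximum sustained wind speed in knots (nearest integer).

81 kt

ΔP = 1008 − 953 = 55 hPa.
55^0.647 ≈ 13.366.
V ≈ 5.81 × 13.366 ≈ 77.7 kt.
Latitude correction: −0.6 × (20 − 25) = 3 kt.
Corrected V ≈ 80.7 kt → 81 kt.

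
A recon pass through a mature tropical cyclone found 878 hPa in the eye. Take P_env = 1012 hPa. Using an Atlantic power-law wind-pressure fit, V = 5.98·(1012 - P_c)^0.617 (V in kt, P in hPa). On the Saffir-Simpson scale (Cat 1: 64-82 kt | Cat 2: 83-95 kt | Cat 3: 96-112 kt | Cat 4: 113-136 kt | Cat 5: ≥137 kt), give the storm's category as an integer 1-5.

ΔP = 1012 − 878 = 134 hPa.
V ≈ 5.98 × 134^0.617 = 5.98 × 20.53 ≈ 123 kt.
123 kt falls in the Category 4 band.

4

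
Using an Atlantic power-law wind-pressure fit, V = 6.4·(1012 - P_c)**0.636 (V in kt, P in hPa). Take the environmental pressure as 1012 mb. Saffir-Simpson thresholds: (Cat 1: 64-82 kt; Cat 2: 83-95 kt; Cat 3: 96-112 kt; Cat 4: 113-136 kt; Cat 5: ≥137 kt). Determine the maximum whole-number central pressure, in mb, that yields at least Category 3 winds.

Category 3 begins at V = 96 kt.
Required ΔP = (96/6.4)^(1/0.636) = 15.000^1.572 ≈ 70.66 mb.
P_c ≤ 1012 − 70.66 = 941.34, so the highest integer P_c is 941 mb.

941 mb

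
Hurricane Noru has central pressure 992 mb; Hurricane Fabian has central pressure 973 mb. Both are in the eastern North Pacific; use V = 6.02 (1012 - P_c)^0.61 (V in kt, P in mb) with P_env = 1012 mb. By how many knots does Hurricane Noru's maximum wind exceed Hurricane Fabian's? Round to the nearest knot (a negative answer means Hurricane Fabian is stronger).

-19 kt

Hurricane Noru: ΔP = 20; V ≈ 6.02 × 20^0.61 ≈ 37.43 kt.
Hurricane Fabian: ΔP = 39; V ≈ 6.02 × 39^0.61 ≈ 56.25 kt.
Difference ≈ 37.43 − 56.25 = -18.82 → -19 kt.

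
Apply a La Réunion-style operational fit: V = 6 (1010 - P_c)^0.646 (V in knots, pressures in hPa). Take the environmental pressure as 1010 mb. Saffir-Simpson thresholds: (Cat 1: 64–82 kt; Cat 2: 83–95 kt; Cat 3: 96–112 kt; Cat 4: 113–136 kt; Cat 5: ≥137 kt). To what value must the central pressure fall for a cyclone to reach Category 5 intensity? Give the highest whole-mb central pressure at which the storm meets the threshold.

883 mb

Category 5 begins at V = 137 kt.
Required ΔP = (137/6)^(1/0.646) = 22.833^1.548 ≈ 126.78 mb.
P_c ≤ 1010 − 126.78 = 883.22, so the highest integer P_c is 883 mb.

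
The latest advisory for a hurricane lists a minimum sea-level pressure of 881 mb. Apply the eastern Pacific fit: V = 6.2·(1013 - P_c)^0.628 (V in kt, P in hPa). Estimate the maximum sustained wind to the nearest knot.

ΔP = 1013 − 881 = 132 mb.
132^0.628 ≈ 21.464.
V ≈ 6.2 × 21.464 ≈ 133.1 kt.

133 kt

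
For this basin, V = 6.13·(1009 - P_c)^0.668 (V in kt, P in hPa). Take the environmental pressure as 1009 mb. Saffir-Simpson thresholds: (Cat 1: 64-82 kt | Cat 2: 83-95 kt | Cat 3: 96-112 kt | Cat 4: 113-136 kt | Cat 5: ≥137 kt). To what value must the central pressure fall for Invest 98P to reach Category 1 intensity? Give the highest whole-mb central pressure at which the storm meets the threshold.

Category 1 begins at V = 64 kt.
Required ΔP = (64/6.13)^(1/0.668) = 10.440^1.497 ≈ 33.50 mb.
P_c ≤ 1009 − 33.50 = 975.50, so the highest integer P_c is 975 mb.

975 mb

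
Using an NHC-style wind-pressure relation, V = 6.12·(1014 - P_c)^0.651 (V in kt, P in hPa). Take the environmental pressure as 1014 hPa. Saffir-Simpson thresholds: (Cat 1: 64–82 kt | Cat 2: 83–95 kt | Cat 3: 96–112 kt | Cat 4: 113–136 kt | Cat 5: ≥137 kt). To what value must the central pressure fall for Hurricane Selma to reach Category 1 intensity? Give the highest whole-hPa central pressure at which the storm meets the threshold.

977 hPa

Category 1 begins at V = 64 kt.
Required ΔP = (64/6.12)^(1/0.651) = 10.458^1.536 ≈ 36.81 hPa.
P_c ≤ 1014 − 36.81 = 977.19, so the highest integer P_c is 977 hPa.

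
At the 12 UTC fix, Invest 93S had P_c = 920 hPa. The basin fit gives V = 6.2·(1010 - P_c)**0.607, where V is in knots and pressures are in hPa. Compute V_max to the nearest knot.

ΔP = 1010 − 920 = 90 hPa.
90^0.607 ≈ 15.354.
V ≈ 6.2 × 15.354 ≈ 95.2 kt.

95 kt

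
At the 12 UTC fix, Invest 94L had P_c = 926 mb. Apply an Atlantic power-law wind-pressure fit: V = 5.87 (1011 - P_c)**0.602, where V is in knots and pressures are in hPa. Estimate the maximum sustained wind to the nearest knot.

85 kt

ΔP = 1011 − 926 = 85 mb.
85^0.602 ≈ 14.505.
V ≈ 5.87 × 14.505 ≈ 85.1 kt.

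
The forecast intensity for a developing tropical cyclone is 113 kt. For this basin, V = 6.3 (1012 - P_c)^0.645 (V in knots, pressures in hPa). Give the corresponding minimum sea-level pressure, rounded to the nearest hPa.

924 hPa

ΔP = (V / 6.3)^(1/0.645) = (113/6.3)^1.550.
113/6.3 = 17.937; 17.937^1.550 ≈ 87.86 hPa.
P_c = 1012 − 87.86 = 924.14 ≈ 924 hPa.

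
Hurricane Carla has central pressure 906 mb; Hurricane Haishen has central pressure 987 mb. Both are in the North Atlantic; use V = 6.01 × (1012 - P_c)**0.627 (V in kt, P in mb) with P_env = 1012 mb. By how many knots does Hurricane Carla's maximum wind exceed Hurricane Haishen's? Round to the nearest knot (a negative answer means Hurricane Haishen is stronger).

67 kt

Hurricane Carla: ΔP = 106; V ≈ 6.01 × 106^0.627 ≈ 111.88 kt.
Hurricane Haishen: ΔP = 25; V ≈ 6.01 × 25^0.627 ≈ 45.23 kt.
Difference ≈ 111.88 − 45.23 = 66.65 → 67 kt.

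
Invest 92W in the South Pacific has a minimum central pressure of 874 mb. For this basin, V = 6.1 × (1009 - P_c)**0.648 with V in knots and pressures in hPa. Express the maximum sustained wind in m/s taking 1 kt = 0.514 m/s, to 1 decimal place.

75.3 m/s

ΔP = 1009 − 874 = 135 mb.
V ≈ 6.1 × 135^0.648 = 6.1 × 24.014 ≈ 146.483 kt.
146.483 × 0.514 ≈ 75.29 m/s → 75.3 m/s.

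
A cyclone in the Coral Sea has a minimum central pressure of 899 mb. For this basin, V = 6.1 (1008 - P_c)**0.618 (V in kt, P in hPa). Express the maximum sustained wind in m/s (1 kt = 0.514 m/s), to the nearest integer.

ΔP = 1008 − 899 = 109 mb.
V ≈ 6.1 × 109^0.618 = 6.1 × 18.161 ≈ 110.780 kt.
110.780 × 0.514 ≈ 56.94 m/s → 57 m/s.

57 m/s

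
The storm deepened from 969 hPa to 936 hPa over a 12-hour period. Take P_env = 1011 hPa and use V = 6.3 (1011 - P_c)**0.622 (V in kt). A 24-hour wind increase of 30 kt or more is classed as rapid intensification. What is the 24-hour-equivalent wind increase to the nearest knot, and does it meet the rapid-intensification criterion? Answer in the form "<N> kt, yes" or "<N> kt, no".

56 kt, yes

V₁: ΔP = 42, V ≈ 6.3 × 42^0.622 ≈ 64.42 kt.
V₂: ΔP = 75, V ≈ 6.3 × 75^0.622 ≈ 92.39 kt.
ΔV over 12 h = 27.97 kt → 24 h equivalent = 27.97 × 24/12 ≈ 55.94 kt.
56 kt ≥ 30 kt ⇒ rapid intensification.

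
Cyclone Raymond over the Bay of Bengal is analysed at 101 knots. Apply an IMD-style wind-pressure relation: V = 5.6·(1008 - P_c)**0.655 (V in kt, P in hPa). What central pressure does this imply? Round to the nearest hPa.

925 hPa

ΔP = (V / 5.6)^(1/0.655) = (101/5.6)^1.527.
101/5.6 = 18.036; 18.036^1.527 ≈ 82.75 hPa.
P_c = 1008 − 82.75 = 925.25 ≈ 925 hPa.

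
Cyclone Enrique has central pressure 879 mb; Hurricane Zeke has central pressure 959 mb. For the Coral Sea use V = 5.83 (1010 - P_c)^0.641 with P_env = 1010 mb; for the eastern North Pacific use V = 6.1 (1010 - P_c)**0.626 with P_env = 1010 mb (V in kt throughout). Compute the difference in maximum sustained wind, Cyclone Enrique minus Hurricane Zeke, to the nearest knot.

Cyclone Enrique: ΔP = 131; V ≈ 5.83 × 131^0.641 ≈ 132.69 kt.
Hurricane Zeke: ΔP = 51; V ≈ 6.1 × 51^0.626 ≈ 71.49 kt.
Difference ≈ 132.69 − 71.49 = 61.20 → 61 kt.

61 kt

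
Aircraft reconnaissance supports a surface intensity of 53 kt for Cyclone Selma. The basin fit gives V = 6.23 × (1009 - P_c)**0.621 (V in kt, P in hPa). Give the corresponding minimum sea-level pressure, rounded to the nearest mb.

ΔP = (V / 6.23)^(1/0.621) = (53/6.23)^1.610.
53/6.23 = 8.507; 8.507^1.610 ≈ 31.42 mb.
P_c = 1009 − 31.42 = 977.58 ≈ 978 mb.

978 mb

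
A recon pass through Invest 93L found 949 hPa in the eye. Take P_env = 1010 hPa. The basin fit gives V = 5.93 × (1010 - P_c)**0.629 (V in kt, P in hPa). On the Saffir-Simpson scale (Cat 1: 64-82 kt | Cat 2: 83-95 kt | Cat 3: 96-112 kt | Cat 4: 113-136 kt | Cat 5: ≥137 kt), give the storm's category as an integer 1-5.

ΔP = 1010 − 949 = 61 hPa.
V ≈ 5.93 × 61^0.629 = 5.93 × 13.27 ≈ 79 kt.
79 kt falls in the Category 1 band.

1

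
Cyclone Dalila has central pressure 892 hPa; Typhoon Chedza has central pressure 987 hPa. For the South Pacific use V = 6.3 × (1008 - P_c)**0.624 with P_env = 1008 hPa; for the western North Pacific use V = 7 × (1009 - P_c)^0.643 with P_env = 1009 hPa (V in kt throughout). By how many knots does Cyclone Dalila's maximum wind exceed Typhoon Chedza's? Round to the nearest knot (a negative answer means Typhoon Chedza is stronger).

Cyclone Dalila: ΔP = 116; V ≈ 6.3 × 116^0.624 ≈ 122.34 kt.
Typhoon Chedza: ΔP = 22; V ≈ 7 × 22^0.643 ≈ 51.08 kt.
Difference ≈ 122.34 − 51.08 = 71.26 → 71 kt.

71 kt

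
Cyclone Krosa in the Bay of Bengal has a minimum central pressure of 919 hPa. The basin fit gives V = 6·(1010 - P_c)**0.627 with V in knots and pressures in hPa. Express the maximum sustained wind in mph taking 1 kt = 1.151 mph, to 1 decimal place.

116.8 mph

ΔP = 1010 − 919 = 91 hPa.
V ≈ 6 × 91^0.627 = 6 × 16.917 ≈ 101.501 kt.
101.501 × 1.151 ≈ 116.83 mph → 116.8 mph.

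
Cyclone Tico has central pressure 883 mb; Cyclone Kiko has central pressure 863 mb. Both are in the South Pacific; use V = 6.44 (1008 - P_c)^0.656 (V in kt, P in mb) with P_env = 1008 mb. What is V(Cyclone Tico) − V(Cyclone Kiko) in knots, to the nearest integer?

Cyclone Tico: ΔP = 125; V ≈ 6.44 × 125^0.656 ≈ 152.92 kt.
Cyclone Kiko: ΔP = 145; V ≈ 6.44 × 145^0.656 ≈ 168.56 kt.
Difference ≈ 152.92 − 168.56 = -15.64 → -16 kt.

-16 kt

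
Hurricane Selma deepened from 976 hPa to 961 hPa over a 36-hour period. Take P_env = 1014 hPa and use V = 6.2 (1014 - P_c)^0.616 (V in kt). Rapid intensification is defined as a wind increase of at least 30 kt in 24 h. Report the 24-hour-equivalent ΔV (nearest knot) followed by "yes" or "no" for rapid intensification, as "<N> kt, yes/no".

9 kt, no

V₁: ΔP = 38, V ≈ 6.2 × 38^0.616 ≈ 58.28 kt.
V₂: ΔP = 53, V ≈ 6.2 × 53^0.616 ≈ 71.54 kt.
ΔV over 36 h = 13.26 kt → 24 h equivalent = 13.26 × 24/36 ≈ 8.84 kt.
9 kt < 30 kt ⇒ not rapid intensification.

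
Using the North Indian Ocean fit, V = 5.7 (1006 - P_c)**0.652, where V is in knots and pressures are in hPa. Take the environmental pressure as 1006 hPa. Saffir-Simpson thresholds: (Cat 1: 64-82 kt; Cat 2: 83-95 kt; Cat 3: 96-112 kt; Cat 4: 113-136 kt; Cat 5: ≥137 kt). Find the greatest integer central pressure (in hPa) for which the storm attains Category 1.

965 hPa

Category 1 begins at V = 64 kt.
Required ΔP = (64/5.7)^(1/0.652) = 11.228^1.534 ≈ 40.82 hPa.
P_c ≤ 1006 − 40.82 = 965.18, so the highest integer P_c is 965 hPa.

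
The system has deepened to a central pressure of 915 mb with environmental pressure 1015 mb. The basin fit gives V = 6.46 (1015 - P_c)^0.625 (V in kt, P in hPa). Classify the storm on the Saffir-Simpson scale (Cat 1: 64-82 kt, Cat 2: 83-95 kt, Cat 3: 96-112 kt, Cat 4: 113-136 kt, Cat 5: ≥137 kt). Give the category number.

4

ΔP = 1015 − 915 = 100 mb.
V ≈ 6.46 × 100^0.625 = 6.46 × 17.78 ≈ 115 kt.
115 kt falls in the Category 4 band.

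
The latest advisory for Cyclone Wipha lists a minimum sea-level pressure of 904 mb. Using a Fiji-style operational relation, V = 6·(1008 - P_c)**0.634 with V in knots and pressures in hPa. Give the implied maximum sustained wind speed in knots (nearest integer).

ΔP = 1008 − 904 = 104 mb.
104^0.634 ≈ 19.002.
V ≈ 6 × 19.002 ≈ 114.0 kt.

114 kt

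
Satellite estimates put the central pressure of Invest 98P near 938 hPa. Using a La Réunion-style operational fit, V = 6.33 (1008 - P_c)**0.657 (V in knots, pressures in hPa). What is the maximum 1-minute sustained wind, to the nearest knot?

ΔP = 1008 − 938 = 70 hPa.
70^0.657 ≈ 16.302.
V ≈ 6.33 × 16.302 ≈ 103.2 kt.

103 kt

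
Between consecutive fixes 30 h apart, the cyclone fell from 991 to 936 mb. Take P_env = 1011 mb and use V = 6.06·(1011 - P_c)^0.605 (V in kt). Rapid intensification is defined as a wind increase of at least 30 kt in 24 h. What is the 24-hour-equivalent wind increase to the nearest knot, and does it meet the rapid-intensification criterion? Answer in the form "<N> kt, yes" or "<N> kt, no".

36 kt, yes

V₁: ΔP = 20, V ≈ 6.06 × 20^0.605 ≈ 37.12 kt.
V₂: ΔP = 75, V ≈ 6.06 × 75^0.605 ≈ 82.58 kt.
ΔV over 30 h = 45.46 kt → 24 h equivalent = 45.46 × 24/30 ≈ 36.37 kt.
36 kt ≥ 30 kt ⇒ rapid intensification.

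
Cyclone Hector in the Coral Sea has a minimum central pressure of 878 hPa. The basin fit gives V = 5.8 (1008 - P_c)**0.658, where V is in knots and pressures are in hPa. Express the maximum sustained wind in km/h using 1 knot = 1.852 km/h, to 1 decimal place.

ΔP = 1008 − 878 = 130 hPa.
V ≈ 5.8 × 130^0.658 = 5.8 × 24.602 ≈ 142.693 kt.
142.693 × 1.852 ≈ 264.27 km/h → 264.3 km/h.

264.3 km/h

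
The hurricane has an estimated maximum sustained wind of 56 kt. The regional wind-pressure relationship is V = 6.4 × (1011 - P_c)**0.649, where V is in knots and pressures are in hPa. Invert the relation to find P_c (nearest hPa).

ΔP = (V / 6.4)^(1/0.649) = (56/6.4)^1.541.
56/6.4 = 8.750; 8.750^1.541 ≈ 28.28 hPa.
P_c = 1011 − 28.28 = 982.72 ≈ 983 hPa.

983 hPa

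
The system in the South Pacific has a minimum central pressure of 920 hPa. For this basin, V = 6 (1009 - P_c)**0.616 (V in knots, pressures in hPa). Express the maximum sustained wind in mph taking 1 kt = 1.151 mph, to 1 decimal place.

109.7 mph

ΔP = 1009 − 920 = 89 hPa.
V ≈ 6 × 89^0.616 = 6 × 15.879 ≈ 95.274 kt.
95.274 × 1.151 ≈ 109.66 mph → 109.7 mph.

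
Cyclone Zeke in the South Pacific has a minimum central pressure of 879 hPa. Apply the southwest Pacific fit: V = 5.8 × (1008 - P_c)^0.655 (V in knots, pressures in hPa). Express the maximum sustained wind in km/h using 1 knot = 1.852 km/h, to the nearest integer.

ΔP = 1008 − 879 = 129 hPa.
V ≈ 5.8 × 129^0.655 = 5.8 × 24.123 ≈ 139.915 kt.
139.915 × 1.852 ≈ 259.12 km/h → 259 km/h.

259 km/h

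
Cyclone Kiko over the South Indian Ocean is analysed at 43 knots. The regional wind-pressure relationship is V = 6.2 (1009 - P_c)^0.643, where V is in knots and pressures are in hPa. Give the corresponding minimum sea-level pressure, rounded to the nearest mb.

989 mb

ΔP = (V / 6.2)^(1/0.643) = (43/6.2)^1.555.
43/6.2 = 6.935; 6.935^1.555 ≈ 20.33 mb.
P_c = 1009 − 20.33 = 988.67 ≈ 989 mb.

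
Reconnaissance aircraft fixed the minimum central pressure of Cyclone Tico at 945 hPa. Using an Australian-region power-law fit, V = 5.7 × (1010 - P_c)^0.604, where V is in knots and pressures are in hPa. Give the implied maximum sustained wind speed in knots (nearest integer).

71 kt

ΔP = 1010 − 945 = 65 hPa.
65^0.604 ≈ 12.445.
V ≈ 5.7 × 12.445 ≈ 70.9 kt.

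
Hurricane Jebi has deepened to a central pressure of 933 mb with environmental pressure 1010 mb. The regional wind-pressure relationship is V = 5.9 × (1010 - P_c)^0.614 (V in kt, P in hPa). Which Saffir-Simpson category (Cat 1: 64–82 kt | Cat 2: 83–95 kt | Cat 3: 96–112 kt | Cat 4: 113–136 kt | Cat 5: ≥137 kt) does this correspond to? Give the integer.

2

ΔP = 1010 − 933 = 77 mb.
V ≈ 5.9 × 77^0.614 = 5.9 × 14.40 ≈ 85 kt.
85 kt falls in the Category 2 band.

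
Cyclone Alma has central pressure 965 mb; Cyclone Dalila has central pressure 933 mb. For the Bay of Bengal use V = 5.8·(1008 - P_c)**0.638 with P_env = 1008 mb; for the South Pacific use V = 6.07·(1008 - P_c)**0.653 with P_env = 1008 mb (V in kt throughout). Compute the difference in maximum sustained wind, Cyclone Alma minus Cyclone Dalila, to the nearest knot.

Cyclone Alma: ΔP = 43; V ≈ 5.8 × 43^0.638 ≈ 63.91 kt.
Cyclone Dalila: ΔP = 75; V ≈ 6.07 × 75^0.653 ≈ 101.77 kt.
Difference ≈ 63.91 − 101.77 = -37.86 → -38 kt.

-38 kt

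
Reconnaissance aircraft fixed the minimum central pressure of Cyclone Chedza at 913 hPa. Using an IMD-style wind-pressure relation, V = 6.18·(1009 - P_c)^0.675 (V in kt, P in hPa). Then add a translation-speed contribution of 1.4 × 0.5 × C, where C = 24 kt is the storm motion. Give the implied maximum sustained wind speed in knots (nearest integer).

ΔP = 1009 − 913 = 96 hPa.
96^0.675 ≈ 21.779.
V ≈ 6.18 × 21.779 ≈ 134.6 kt.
Translation term: 1.4 × 0.5 × 24 = 16.8 kt.
Corrected V ≈ 151.4 kt → 151 kt.

151 kt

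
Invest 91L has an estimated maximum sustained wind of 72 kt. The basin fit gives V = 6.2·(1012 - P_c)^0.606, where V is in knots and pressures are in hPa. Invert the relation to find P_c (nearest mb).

955 mb

ΔP = (V / 6.2)^(1/0.606) = (72/6.2)^1.650.
72/6.2 = 11.613; 11.613^1.650 ≈ 57.19 mb.
P_c = 1012 − 57.19 = 954.81 ≈ 955 mb.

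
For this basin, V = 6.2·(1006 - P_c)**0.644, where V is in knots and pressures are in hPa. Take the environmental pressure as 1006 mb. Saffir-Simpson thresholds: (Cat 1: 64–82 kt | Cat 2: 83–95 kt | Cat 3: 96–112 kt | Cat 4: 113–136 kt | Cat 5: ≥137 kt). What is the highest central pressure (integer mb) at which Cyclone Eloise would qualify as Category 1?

968 mb

Category 1 begins at V = 64 kt.
Required ΔP = (64/6.2)^(1/0.644) = 10.323^1.553 ≈ 37.52 mb.
P_c ≤ 1006 − 37.52 = 968.48, so the highest integer P_c is 968 mb.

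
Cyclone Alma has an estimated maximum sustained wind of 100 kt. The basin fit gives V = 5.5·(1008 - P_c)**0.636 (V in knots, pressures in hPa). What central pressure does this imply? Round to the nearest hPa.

ΔP = (V / 5.5)^(1/0.636) = (100/5.5)^1.572.
100/5.5 = 18.182; 18.182^1.572 ≈ 95.62 hPa.
P_c = 1008 − 95.62 = 912.38 ≈ 912 hPa.

912 hPa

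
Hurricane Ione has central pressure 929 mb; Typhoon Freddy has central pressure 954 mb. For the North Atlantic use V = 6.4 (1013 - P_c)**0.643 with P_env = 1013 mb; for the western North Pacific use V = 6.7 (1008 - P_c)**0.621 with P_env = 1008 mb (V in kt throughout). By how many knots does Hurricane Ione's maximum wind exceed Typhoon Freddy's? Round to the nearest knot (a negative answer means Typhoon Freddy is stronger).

31 kt

Hurricane Ione: ΔP = 84; V ≈ 6.4 × 84^0.643 ≈ 110.53 kt.
Typhoon Freddy: ΔP = 54; V ≈ 6.7 × 54^0.621 ≈ 79.78 kt.
Difference ≈ 110.53 − 79.78 = 30.75 → 31 kt.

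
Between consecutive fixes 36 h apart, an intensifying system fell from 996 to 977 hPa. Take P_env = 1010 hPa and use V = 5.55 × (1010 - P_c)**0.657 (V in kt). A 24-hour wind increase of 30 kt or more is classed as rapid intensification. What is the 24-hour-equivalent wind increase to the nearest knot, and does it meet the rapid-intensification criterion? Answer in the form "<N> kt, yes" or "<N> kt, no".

16 kt, no

V₁: ΔP = 14, V ≈ 5.55 × 14^0.657 ≈ 31.43 kt.
V₂: ΔP = 33, V ≈ 5.55 × 33^0.657 ≈ 55.20 kt.
ΔV over 36 h = 23.77 kt → 24 h equivalent = 23.77 × 24/36 ≈ 15.85 kt.
16 kt < 30 kt ⇒ not rapid intensification.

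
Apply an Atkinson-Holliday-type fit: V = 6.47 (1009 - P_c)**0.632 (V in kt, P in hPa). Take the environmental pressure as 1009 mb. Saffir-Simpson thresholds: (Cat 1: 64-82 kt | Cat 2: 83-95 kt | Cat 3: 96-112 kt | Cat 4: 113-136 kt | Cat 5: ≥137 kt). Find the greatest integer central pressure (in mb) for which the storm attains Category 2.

Category 2 begins at V = 83 kt.
Required ΔP = (83/6.47)^(1/0.632) = 12.828^1.582 ≈ 56.68 mb.
P_c ≤ 1009 − 56.68 = 952.32, so the highest integer P_c is 952 mb.

952 mb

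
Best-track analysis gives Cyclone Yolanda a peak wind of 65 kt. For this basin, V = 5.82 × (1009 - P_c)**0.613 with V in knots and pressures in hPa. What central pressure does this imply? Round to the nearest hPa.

ΔP = (V / 5.82)^(1/0.613) = (65/5.82)^1.631.
65/5.82 = 11.168; 11.168^1.631 ≈ 51.24 hPa.
P_c = 1009 − 51.24 = 957.76 ≈ 958 hPa.

958 hPa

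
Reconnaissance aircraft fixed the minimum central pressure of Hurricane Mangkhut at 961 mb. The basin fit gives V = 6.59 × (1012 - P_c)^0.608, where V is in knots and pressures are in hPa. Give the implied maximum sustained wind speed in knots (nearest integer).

72 kt

ΔP = 1012 − 961 = 51 mb.
51^0.608 ≈ 10.919.
V ≈ 6.59 × 10.919 ≈ 72.0 kt.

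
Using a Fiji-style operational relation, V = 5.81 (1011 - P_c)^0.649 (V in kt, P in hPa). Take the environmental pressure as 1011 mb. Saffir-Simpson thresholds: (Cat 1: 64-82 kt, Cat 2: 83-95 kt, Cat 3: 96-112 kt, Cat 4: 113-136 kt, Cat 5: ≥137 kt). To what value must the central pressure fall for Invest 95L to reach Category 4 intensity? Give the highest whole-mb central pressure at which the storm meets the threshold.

914 mb

Category 4 begins at V = 113 kt.
Required ΔP = (113/5.81)^(1/0.649) = 19.449^1.541 ≈ 96.82 mb.
P_c ≤ 1011 − 96.82 = 914.18, so the highest integer P_c is 914 mb.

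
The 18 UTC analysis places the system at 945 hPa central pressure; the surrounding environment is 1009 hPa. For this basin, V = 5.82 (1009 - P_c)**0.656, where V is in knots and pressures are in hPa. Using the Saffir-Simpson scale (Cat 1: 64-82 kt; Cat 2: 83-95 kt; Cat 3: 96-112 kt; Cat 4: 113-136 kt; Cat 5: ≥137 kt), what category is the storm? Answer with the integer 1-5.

2

ΔP = 1009 − 945 = 64 hPa.
V ≈ 5.82 × 64^0.656 = 5.82 × 15.31 ≈ 89 kt.
89 kt falls in the Category 2 band.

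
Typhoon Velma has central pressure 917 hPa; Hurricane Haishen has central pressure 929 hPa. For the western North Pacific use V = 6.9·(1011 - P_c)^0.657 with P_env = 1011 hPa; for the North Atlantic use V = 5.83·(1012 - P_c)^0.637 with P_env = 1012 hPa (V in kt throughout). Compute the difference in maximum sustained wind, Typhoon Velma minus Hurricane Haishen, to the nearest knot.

39 kt

Typhoon Velma: ΔP = 94; V ≈ 6.9 × 94^0.657 ≈ 136.52 kt.
Hurricane Haishen: ΔP = 83; V ≈ 5.83 × 83^0.637 ≈ 97.30 kt.
Difference ≈ 136.52 − 97.30 = 39.22 → 39 kt.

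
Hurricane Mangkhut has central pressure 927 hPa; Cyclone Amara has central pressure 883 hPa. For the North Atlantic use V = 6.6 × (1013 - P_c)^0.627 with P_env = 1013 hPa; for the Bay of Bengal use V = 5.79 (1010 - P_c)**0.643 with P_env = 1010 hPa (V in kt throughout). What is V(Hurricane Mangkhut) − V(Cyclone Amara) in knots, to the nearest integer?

-23 kt

Hurricane Mangkhut: ΔP = 86; V ≈ 6.6 × 86^0.627 ≈ 107.76 kt.
Cyclone Amara: ΔP = 127; V ≈ 5.79 × 127^0.643 ≈ 130.44 kt.
Difference ≈ 107.76 − 130.44 = -22.68 → -23 kt.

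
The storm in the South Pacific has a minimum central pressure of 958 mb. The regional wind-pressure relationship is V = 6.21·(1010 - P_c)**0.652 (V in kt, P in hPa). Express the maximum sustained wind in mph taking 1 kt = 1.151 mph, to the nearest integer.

ΔP = 1010 − 958 = 52 mb.
V ≈ 6.21 × 52^0.652 = 6.21 × 13.147 ≈ 81.644 kt.
81.644 × 1.151 ≈ 93.97 mph → 94 mph.

94 mph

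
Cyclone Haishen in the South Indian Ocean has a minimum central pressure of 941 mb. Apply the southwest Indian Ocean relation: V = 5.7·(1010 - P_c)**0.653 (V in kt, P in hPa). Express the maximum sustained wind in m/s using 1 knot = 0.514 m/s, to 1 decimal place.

46.5 m/s

ΔP = 1010 − 941 = 69 mb.
V ≈ 5.7 × 69^0.653 = 5.7 × 15.877 ≈ 90.499 kt.
90.499 × 0.514 ≈ 46.52 m/s → 46.5 m/s.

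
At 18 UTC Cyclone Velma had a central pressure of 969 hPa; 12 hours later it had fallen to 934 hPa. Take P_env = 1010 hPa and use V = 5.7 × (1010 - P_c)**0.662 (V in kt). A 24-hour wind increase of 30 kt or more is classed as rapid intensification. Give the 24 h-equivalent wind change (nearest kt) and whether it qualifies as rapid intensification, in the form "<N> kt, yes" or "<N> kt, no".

67 kt, yes

V₁: ΔP = 41, V ≈ 5.7 × 41^0.662 ≈ 66.61 kt.
V₂: ΔP = 76, V ≈ 5.7 × 76^0.662 ≈ 100.22 kt.
ΔV over 12 h = 33.61 kt → 24 h equivalent = 33.61 × 24/12 ≈ 67.22 kt.
67 kt ≥ 30 kt ⇒ rapid intensification.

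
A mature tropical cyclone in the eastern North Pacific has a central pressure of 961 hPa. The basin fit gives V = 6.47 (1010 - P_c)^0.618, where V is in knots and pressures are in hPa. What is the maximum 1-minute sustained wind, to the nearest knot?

ΔP = 1010 − 961 = 49 hPa.
49^0.618 ≈ 11.080.
V ≈ 6.47 × 11.080 ≈ 71.7 kt.

72 kt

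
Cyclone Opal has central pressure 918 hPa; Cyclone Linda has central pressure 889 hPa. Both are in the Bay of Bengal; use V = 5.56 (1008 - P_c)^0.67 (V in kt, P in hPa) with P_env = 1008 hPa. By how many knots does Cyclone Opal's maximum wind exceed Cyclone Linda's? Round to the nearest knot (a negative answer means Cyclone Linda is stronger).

Cyclone Opal: ΔP = 90; V ≈ 5.56 × 90^0.67 ≈ 113.35 kt.
Cyclone Linda: ΔP = 119; V ≈ 5.56 × 119^0.67 ≈ 136.68 kt.
Difference ≈ 113.35 − 136.68 = -23.33 → -23 kt.

-23 kt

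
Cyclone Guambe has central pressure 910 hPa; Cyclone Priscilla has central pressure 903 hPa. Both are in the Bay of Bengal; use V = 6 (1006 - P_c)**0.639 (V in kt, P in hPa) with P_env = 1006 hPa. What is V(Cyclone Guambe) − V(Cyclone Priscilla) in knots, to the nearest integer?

Cyclone Guambe: ΔP = 96; V ≈ 6 × 96^0.639 ≈ 110.87 kt.
Cyclone Priscilla: ΔP = 103; V ≈ 6 × 103^0.639 ≈ 115.97 kt.
Difference ≈ 110.87 − 115.97 = -5.10 → -5 kt.

-5 kt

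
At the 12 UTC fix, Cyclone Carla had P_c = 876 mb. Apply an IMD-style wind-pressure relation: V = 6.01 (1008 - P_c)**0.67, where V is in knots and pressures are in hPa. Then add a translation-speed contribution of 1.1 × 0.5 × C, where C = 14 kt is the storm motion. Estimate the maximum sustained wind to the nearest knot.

166 kt

ΔP = 1008 − 876 = 132 mb.
132^0.67 ≈ 26.350.
V ≈ 6.01 × 26.350 ≈ 158.4 kt.
Translation term: 1.1 × 0.5 × 14 = 7.7 kt.
Corrected V ≈ 166.1 kt → 166 kt.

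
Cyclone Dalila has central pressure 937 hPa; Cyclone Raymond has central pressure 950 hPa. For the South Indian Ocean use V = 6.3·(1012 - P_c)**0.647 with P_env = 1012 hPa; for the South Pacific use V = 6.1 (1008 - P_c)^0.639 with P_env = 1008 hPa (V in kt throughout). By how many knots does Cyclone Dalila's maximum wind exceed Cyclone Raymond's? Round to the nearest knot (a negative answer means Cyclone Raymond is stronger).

21 kt

Cyclone Dalila: ΔP = 75; V ≈ 6.3 × 75^0.647 ≈ 102.92 kt.
Cyclone Raymond: ΔP = 58; V ≈ 6.1 × 58^0.639 ≈ 81.69 kt.
Difference ≈ 102.92 − 81.69 = 21.23 → 21 kt.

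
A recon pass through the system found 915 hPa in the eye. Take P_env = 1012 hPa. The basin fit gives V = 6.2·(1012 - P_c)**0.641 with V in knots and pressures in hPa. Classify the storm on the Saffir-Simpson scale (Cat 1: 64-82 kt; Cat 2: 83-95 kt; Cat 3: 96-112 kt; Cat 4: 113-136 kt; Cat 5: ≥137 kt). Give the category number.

ΔP = 1012 − 915 = 97 hPa.
V ≈ 6.2 × 97^0.641 = 6.2 × 18.77 ≈ 116 kt.
116 kt falls in the Category 4 band.

4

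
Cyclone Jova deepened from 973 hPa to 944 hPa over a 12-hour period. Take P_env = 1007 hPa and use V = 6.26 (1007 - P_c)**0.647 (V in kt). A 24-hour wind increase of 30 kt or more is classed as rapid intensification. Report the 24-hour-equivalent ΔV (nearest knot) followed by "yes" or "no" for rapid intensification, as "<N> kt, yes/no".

60 kt, yes

V₁: ΔP = 34, V ≈ 6.26 × 34^0.647 ≈ 61.30 kt.
V₂: ΔP = 63, V ≈ 6.26 × 63^0.647 ≈ 91.36 kt.
ΔV over 12 h = 30.06 kt → 24 h equivalent = 30.06 × 24/12 ≈ 60.12 kt.
60 kt ≥ 30 kt ⇒ rapid intensification.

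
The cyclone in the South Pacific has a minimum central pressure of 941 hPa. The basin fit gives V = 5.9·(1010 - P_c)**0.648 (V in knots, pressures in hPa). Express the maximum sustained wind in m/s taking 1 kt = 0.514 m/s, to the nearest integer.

ΔP = 1010 − 941 = 69 hPa.
V ≈ 5.9 × 69^0.648 = 5.9 × 15.544 ≈ 91.712 kt.
91.712 × 0.514 ≈ 47.14 m/s → 47 m/s.

47 m/s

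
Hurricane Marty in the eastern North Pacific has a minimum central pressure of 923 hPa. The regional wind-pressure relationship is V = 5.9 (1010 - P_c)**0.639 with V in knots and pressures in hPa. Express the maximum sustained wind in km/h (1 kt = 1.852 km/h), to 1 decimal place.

ΔP = 1010 − 923 = 87 hPa.
V ≈ 5.9 × 87^0.639 = 5.9 × 17.352 ≈ 102.378 kt.
102.378 × 1.852 ≈ 189.60 km/h → 189.6 km/h.

189.6 km/h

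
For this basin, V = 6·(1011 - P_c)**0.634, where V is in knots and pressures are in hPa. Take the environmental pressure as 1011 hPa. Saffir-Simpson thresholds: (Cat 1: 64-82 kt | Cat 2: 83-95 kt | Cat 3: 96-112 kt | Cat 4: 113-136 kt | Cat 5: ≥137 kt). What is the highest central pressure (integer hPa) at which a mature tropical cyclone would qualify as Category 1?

Category 1 begins at V = 64 kt.
Required ΔP = (64/6)^(1/0.634) = 10.667^1.577 ≈ 41.83 hPa.
P_c ≤ 1011 − 41.83 = 969.17, so the highest integer P_c is 969 hPa.

969 hPa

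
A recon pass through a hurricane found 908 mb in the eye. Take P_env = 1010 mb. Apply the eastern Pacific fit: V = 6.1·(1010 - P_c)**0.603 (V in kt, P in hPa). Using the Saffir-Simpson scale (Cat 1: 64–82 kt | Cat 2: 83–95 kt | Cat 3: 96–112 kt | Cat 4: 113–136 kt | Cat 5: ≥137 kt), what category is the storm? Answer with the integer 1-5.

3

ΔP = 1010 − 908 = 102 mb.
V ≈ 6.1 × 102^0.603 = 6.1 × 16.26 ≈ 99 kt.
99 kt falls in the Category 3 band.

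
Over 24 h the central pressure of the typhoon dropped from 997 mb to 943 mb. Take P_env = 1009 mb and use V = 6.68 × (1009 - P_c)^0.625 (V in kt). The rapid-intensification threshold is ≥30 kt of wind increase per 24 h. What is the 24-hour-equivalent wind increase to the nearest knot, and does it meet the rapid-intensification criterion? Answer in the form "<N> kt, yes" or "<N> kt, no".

V₁: ΔP = 12, V ≈ 6.68 × 12^0.625 ≈ 31.57 kt.
V₂: ΔP = 66, V ≈ 6.68 × 66^0.625 ≈ 91.62 kt.
ΔV over 24 h = 60.05 kt → 24 h equivalent = 60.05 × 24/24 ≈ 60.05 kt.
60 kt ≥ 30 kt ⇒ rapid intensification.

60 kt, yes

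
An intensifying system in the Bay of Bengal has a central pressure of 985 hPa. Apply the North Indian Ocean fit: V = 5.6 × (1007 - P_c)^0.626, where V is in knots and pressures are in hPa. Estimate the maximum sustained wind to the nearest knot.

ΔP = 1007 − 985 = 22 hPa.
22^0.626 ≈ 6.924.
V ≈ 5.6 × 6.924 ≈ 38.8 kt.

39 kt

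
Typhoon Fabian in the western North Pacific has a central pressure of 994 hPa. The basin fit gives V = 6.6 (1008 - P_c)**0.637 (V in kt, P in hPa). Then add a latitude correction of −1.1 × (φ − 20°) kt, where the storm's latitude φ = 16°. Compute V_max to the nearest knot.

40 kt

ΔP = 1008 − 994 = 14 hPa.
14^0.637 ≈ 5.371.
V ≈ 6.6 × 5.371 ≈ 35.5 kt.
Latitude correction: −1.1 × (16 − 20) = 4.4 kt.
Corrected V ≈ 39.9 kt → 40 kt.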